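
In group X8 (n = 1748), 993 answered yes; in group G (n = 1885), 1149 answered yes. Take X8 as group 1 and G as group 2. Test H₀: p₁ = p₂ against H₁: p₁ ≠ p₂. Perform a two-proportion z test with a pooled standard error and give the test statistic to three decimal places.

z = -2.539

p̂₁ = 993/1748 ≈ 0.56808, p̂₂ = 1149/1885 ≈ 0.60955.
Pooled p̂ = (993+1149)/(1748+1885) = 2142/3633 = 0.58960.
SE = √(p̂(1−p̂)(1/n₁+1/n₂)) = √(0.58960·0.41040·0.00110259) = √(0.000266796) = 0.01633.
z = (0.56808 − 0.60955)/0.01633 = -0.04147/0.01633 = -2.539.
Two-sided p-value ≈ 2·Φ(−2.539) = 0.0111.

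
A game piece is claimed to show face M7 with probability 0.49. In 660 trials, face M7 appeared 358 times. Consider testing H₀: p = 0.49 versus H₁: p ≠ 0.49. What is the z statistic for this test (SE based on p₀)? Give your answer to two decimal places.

z = 2.69

p̂ = 358/660 ≈ 0.5424.
SE = √(p₀(1−p₀)/n) = √(0.2499/660) = 0.0195.
z = (0.5424 − 0.49)/0.0195 = 0.0524/0.0195 = 2.69.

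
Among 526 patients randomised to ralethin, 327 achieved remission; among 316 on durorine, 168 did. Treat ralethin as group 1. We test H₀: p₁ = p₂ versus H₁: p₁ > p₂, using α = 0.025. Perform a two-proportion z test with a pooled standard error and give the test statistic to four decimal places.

p̂₁ = 327/526 = 0.621673, p̂₂ = 168/316 = 0.531646.
Pooled p̂ = (327+168)/(526+316) = 495/842 = 0.587886.
SE = √(p̂(1−p̂)(1/n₁+1/n₂)) = √(0.587886·0.412114·0.0050657) = √(0.0012273) = 0.035033.
z = (0.621673 − 0.531646)/0.035033 = 0.090027/0.035033 = 2.5698.
p-value = P(Z > 2.570) ≈ 0.0051, so at α = 0.025 we reject H₀.

z = 2.5698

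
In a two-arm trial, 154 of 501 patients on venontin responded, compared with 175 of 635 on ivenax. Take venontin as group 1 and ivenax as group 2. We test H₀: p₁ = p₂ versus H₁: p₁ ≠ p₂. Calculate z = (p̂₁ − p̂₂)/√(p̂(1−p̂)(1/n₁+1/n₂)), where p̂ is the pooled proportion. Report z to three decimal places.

z = 1.173

p̂₁ = 154/501 = 0.30739, p̂₂ = 175/635 = 0.27559.
Pooled p̂ = (154+175)/(501+635) = 329/1136 = 0.28961.
SE = √(p̂(1−p̂)(1/n₁+1/n₂)) = √(0.28961·0.71039·0.00357081) = √(0.000734649) = 0.02710.
z = (0.30739 − 0.27559)/0.02710 = 0.03180/0.02710 = 1.173.
p-value = 2·P(Z > 1.173) ≈ 0.2408.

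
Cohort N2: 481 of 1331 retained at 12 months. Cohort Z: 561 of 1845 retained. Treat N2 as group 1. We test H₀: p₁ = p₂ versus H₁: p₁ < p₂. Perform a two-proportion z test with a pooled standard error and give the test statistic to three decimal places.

p̂₁ = 481/1331 ≈ 0.361382, p̂₂ = 561/1845 ≈ 0.304065.
Pooled p̂ = (481+561)/(1331+1845) = 1042/3176 = 0.328086.
SE = √(0.220445 × 0.00129332) = 0.016885.
z = (0.361382 − 0.304065)/0.016885 = 0.057317/0.016885 = 3.395.
p-value = P(Z < 3.395) ≈ 0.9997.

z = 3.395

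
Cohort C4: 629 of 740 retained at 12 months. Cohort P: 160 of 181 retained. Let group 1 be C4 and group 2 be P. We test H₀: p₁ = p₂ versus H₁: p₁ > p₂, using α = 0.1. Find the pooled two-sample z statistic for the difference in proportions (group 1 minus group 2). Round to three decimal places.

z = -1.169

p̂₁ = 629/740 ≈ 0.85000, p̂₂ = 160/181 ≈ 0.88398.
Pooled p̂ = (629+160)/(740+181) = 789/921 = 0.85668.
SE = √(p̂(1−p̂)(1/n₁+1/n₂)) = √(0.85668·0.14332·0.00687621) = √(0.000844269) = 0.02906.
z = (0.85000 − 0.88398)/0.02906 = -0.03398/0.02906 = -1.169.
p-value = P(Z > -1.169) ≈ 0.8789, so at α = 0.1 we fail to reject H₀.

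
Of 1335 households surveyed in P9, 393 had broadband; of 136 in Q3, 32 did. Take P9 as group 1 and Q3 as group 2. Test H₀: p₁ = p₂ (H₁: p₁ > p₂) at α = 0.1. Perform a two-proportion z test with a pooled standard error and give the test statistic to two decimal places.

p̂₁ = 393/1335 ≈ 0.2944, p̂₂ = 32/136 ≈ 0.2353.
Pooled p̂ = (393+32)/(1335+136) = 425/1471 = 0.2889.
SE = √(0.205445 × 0.008102) = 0.0408.
z = (0.2944 − 0.2353)/0.0408 = 0.0591/0.0408 = 1.45.
p-value = P(Z > 1.448) ≈ 0.0738, so at α = 0.1 we reject H₀.

z = 1.45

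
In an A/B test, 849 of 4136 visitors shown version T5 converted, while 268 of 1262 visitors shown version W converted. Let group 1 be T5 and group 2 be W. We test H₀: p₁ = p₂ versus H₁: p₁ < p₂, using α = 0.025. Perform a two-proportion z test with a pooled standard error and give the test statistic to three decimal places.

p̂₁ = 849/4136 = 0.20527, p̂₂ = 268/1262 = 0.21236.
Pooled p̂ = (849+268)/(4136+1262) = 1117/5398 = 0.20693.
SE = √(0.164109 × 0.00103417) = 0.01303.
z = (0.20527 − 0.21236)/0.01303 = -0.00709/0.01303 = -0.544.
p-value = P(Z < -0.544) ≈ 0.2931; since p > α = 0.025, fail to reject H₀.

z = -0.544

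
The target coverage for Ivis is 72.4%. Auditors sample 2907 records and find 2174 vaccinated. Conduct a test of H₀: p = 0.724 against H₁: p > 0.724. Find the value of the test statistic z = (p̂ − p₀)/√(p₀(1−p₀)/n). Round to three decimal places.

z = 2.877

p̂ = 2174/2907 ≈ 0.74785.
SE = √(p₀(1−p₀)/n) = √(0.19982/2907) = 0.00829.
z = (0.74785 − 0.724)/0.00829 = 0.02385/0.00829 = 2.877.
p-value = P(Z > 2.877) ≈ 0.0020.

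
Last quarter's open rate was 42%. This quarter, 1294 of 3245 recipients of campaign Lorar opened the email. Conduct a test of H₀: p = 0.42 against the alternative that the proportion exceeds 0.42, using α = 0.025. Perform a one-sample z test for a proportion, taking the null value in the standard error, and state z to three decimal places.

z = -2.451

p̂ = 1294/3245 = 0.398767.
SE = √(p₀(1−p₀)/n) = √(0.2436/3245) = 0.008664.
z = (0.398767 − 0.42)/0.008664 = -0.021233/0.008664 = -2.451.
p-value = P(Z > -2.451) ≈ 0.9929, so at α = 0.025 we fail to reject H₀.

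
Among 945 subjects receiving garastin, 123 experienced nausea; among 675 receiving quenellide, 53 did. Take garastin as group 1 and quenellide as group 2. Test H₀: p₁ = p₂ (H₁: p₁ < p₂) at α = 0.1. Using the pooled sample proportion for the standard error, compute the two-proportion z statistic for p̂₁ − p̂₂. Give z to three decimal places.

p̂₁ = 123/945 ≈ 0.13016, p̂₂ = 53/675 ≈ 0.07852.
Pooled p̂ = (123+53)/(945+675) = 176/1620 = 0.10864.
SE = √(p̂(1−p̂)(1/n₁+1/n₂)) = √(0.10864·0.89136·0.00253968) = √(0.00024594) = 0.01568.
z = (0.13016 − 0.07852)/0.01568 = 0.05164/0.01568 = 3.293.
p-value = P(Z < 3.293) ≈ 0.9995. With α = 0.1, fail to reject H₀.

z = 3.293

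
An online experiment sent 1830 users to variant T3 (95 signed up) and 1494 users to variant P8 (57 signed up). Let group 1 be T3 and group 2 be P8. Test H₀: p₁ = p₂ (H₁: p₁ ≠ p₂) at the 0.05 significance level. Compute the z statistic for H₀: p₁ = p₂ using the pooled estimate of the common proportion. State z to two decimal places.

p̂₁ = 95/1830 = 0.05191, p̂₂ = 57/1494 = 0.03815.
Pooled p̂ = (95+57)/(1830+1494) = 152/3324 = 0.04573.
SE = √(p̂(1−p̂)(1/n₁+1/n₂)) = √(0.04573·0.95427·0.00121579) = √(5.30535e-05) = 0.00728.
z = (0.05191 − 0.03815)/0.00728 = 0.01376/0.00728 = 1.89.
Two-sided p-value ≈ 2·Φ(−1.889) = 0.0589. With α = 0.05, fail to reject H₀.

z = 1.89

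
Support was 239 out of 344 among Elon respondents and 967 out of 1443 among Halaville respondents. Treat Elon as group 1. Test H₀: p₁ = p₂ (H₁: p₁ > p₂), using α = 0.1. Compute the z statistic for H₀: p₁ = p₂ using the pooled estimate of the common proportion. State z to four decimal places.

z = 0.8766

p̂₁ = 239/344 ≈ 0.6947674, p̂₂ = 967/1443 ≈ 0.6701317.
Pooled p̂ = (239+967)/(344+1443) = 1206/1787 = 0.6748741.
SE = √(p̂(1−p̂)(1/n₁+1/n₂)) = √(0.6748741·0.3251259·0.00359998) = √(0.000789904) = 0.0281052.
z = (0.6947674 − 0.6701317)/0.0281052 = 0.0246357/0.0281052 = 0.8766.
p-value = P(Z > 0.877) ≈ 0.1904, so at α = 0.1 we fail to reject H₀.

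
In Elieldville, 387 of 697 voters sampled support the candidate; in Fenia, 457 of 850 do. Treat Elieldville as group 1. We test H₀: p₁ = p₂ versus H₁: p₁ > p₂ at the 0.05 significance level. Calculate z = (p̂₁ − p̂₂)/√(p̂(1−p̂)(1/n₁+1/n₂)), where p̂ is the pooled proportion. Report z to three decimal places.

p̂₁ = 387/697 = 0.55524, p̂₂ = 457/850 = 0.53765.
Pooled p̂ = (387+457)/(697+850) = 844/1547 = 0.54557.
SE = √(p̂(1−p̂)(1/n₁+1/n₂)) = √(0.54557·0.45443·0.00261119) = √(0.000647375) = 0.02544.
z = (0.55524 − 0.53765)/0.02544 = 0.01759/0.02544 = 0.691.
p-value = P(Z > 0.691) ≈ 0.2447. With α = 0.05, fail to reject H₀.

z = 0.691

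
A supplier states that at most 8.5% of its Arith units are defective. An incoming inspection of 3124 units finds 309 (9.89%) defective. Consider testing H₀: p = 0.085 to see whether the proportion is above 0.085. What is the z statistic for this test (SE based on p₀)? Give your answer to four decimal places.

z = 2.7881

p̂ = 309/3124 = 0.0989117.
Under H₀, SE = √(0.085·0.915/3124) = √(2.4896e-05) = 0.0049896.
z = (0.0989117 − 0.085)/0.0049896 = 0.0139117/0.0049896 = 2.7881.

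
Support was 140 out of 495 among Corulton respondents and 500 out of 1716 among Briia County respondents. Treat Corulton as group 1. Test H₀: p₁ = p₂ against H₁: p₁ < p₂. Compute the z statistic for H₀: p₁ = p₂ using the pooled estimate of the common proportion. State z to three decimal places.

p̂₁ = 140/495 = 0.28283, p̂₂ = 500/1716 = 0.29138.
Pooled p̂ = (140+500)/(495+1716) = 640/2211 = 0.28946.
SE = √(0.205674 × 0.00260295) = 0.02314.
z = (0.28283 − 0.29138)/0.02314 = -0.00855/0.02314 = -0.369.

z = -0.369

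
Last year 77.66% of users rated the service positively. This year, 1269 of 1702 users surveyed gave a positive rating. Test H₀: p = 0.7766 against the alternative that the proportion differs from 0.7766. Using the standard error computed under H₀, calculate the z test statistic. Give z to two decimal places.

p̂ = 1269/1702 ≈ 0.7456.
Under H₀, SE = √(0.7766·0.2234/1702) = √(0.000101934) = 0.0101.
z = (0.7456 − 0.7766)/0.0101 = -0.0310/0.0101 = -3.07.
p-value = 2·P(Z > 3.071) ≈ 0.0021.

z = -3.07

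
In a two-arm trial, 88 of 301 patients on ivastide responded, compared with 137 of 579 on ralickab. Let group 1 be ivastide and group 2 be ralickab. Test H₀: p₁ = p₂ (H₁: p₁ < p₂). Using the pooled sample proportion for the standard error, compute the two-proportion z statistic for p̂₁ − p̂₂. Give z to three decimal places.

p̂₁ = 88/301 ≈ 0.29236, p̂₂ = 137/579 ≈ 0.23661.
Pooled p̂ = (88+137)/(301+579) = 225/880 = 0.25568.
SE = √(0.190309 × 0.00504937) = 0.03100.
z = (0.29236 − 0.23661)/0.03100 = 0.05575/0.03100 = 1.798.
p-value = P(Z < 1.798) ≈ 0.9639.

z = 1.798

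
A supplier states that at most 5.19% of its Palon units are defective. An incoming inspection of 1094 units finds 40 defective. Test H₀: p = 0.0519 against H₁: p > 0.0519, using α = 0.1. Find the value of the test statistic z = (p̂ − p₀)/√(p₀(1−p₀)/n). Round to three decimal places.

z = -2.287

p̂ = 40/1094 = 0.036563.
SE = √(p₀(1−p₀)/n) = √(0.049206/1094) = 0.006707.
z = (0.036563 − 0.0519)/0.006707 = -0.015337/0.006707 = -2.287.
p-value = P(Z > -2.287) ≈ 0.9889; since p > α = 0.1, fail to reject H₀.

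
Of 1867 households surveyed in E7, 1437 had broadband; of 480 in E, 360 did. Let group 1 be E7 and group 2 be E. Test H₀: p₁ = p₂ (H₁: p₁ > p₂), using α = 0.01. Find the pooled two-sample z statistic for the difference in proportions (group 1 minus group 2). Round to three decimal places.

z = 0.908

p̂₁ = 1437/1867 = 0.76968, p̂₂ = 360/480 = 0.75000.
Pooled p̂ = (1437+360)/(1867+480) = 1797/2347 = 0.76566.
SE = √(p̂(1−p̂)(1/n₁+1/n₂)) = √(0.76566·0.23434·0.00261895) = √(0.000469907) = 0.02168.
z = (0.76968 − 0.75000)/0.02168 = 0.01968/0.02168 = 0.908.
p-value = P(Z > 0.908) ≈ 0.1819; since p > α = 0.01, fail to reject H₀.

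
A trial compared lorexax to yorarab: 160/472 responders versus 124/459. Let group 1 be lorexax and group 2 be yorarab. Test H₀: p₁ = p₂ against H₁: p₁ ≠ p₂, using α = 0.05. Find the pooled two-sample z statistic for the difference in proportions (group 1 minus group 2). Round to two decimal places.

p̂₁ = 160/472 ≈ 0.3390, p̂₂ = 124/459 ≈ 0.2702.
Pooled p̂ = (160+124)/(472+459) = 284/931 = 0.3050.
SE = √(p̂(1−p̂)(1/n₁+1/n₂)) = √(0.3050·0.6950·0.00429729) = √(0.000911) = 0.0302.
z = (0.3390 − 0.2702)/0.0302 = 0.0688/0.0302 = 2.28.
Two-sided p-value ≈ 2·Φ(−2.280) = 0.0226, so at α = 0.05 we reject H₀.

z = 2.28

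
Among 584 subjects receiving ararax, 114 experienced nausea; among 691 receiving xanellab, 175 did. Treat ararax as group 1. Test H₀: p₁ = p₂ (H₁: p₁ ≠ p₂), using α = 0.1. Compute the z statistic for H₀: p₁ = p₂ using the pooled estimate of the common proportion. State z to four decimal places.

z = -2.4667

p̂₁ = 114/584 = 0.195205, p̂₂ = 175/691 = 0.253256.
Pooled p̂ = (114+175)/(584+691) = 289/1275 = 0.226667.
SE = √(p̂(1−p̂)(1/n₁+1/n₂)) = √(0.226667·0.773333·0.00315951) = √(0.000553826) = 0.023534.
z = (0.195205 − 0.253256)/0.023534 = -0.058051/0.023534 = -2.4667.
p-value = 2·P(Z > 2.467) ≈ 0.0136, so at α = 0.1 we reject H₀.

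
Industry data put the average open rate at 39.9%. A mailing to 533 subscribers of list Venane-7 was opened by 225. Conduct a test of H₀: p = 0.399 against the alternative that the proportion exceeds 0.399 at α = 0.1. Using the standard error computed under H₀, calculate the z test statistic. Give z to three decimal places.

z = 1.091

p̂ = 225/533 = 0.42214.
SE = √(p₀(1−p₀)/n) = √(0.2398/533) = 0.02121.
z = (0.42214 − 0.399)/0.02121 = 0.02314/0.02121 = 1.091.
p-value = P(Z > 1.091) ≈ 0.1377. With α = 0.1, fail to reject H₀.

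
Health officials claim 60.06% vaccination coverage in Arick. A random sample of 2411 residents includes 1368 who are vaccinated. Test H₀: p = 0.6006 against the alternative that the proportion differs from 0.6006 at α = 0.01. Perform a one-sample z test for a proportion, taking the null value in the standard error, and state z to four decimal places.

p̂ = 1368/2411 ≈ 0.5673994.
Standard error under H₀: √(0.6006×0.3994/2411) = 0.0099747.
z = (0.5673994 − 0.6006)/0.0099747 = -0.0332006/0.0099747 = -3.3285.
p-value = 2·P(Z > 3.328) ≈ 0.0009. With α = 0.01, reject H₀.

z = -3.3285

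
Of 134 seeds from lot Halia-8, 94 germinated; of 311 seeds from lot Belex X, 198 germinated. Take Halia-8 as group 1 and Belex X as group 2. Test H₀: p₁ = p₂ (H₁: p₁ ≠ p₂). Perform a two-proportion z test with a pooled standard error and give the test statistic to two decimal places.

z = 1.32

p̂₁ = 94/134 = 0.7015, p̂₂ = 198/311 = 0.6367.
Pooled p̂ = (94+198)/(134+311) = 292/445 = 0.6562.
SE = √(0.225608 × 0.0106781) = 0.0491.
z = (0.7015 − 0.6367)/0.0491 = 0.0648/0.0491 = 1.32.
Two-sided p-value ≈ 2·Φ(−1.321) = 0.1865.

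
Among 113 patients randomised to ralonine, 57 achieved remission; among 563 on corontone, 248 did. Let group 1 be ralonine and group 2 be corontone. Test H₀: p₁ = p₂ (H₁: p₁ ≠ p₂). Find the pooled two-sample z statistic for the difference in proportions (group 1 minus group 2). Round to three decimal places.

z = 1.246

p̂₁ = 57/113 ≈ 0.50442, p̂₂ = 248/563 ≈ 0.44050.
Pooled p̂ = (57+248)/(113+563) = 305/676 = 0.45118.
SE = √(0.247617 × 0.0106258) = 0.05129.
z = (0.50442 − 0.44050)/0.05129 = 0.06392/0.05129 = 1.246.
Two-sided p-value ≈ 2·Φ(−1.246) = 0.2127.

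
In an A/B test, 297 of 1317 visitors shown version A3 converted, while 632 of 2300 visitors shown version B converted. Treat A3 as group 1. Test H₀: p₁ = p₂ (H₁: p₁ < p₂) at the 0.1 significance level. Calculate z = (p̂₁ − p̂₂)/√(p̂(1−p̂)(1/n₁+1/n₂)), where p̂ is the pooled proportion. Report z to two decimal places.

p̂₁ = 297/1317 ≈ 0.2255, p̂₂ = 632/2300 ≈ 0.2748.
Pooled p̂ = (297+632)/(1317+2300) = 929/3617 = 0.2568.
SE = √(0.190875 × 0.00119408) = 0.0151.
z = (0.2255 − 0.2748)/0.0151 = -0.0493/0.0151 = -3.26.
p-value = P(Z < -3.264) ≈ 0.0006; since p < α = 0.1, reject H₀.

z = -3.26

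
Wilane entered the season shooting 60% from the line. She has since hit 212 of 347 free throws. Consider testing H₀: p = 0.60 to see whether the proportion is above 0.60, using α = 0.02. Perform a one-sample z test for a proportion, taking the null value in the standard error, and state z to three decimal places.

z = 0.416

p̂ = 212/347 ≈ 0.61095.
Standard error under H₀: √(0.6×0.4/347) = 0.02630.
z = (0.61095 − 0.6)/0.02630 = 0.01095/0.02630 = 0.416.
p-value = P(Z > 0.416) ≈ 0.3386. With α = 0.02, fail to reject H₀.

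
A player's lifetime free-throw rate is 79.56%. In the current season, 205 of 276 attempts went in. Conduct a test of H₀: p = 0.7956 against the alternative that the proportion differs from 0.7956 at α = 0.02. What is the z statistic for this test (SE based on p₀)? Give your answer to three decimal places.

p̂ = 205/276 = 0.742754.
Standard error under H₀: √(0.7956×0.2044/276) = 0.024274.
z = (0.742754 − 0.7956)/0.024274 = -0.052846/0.024274 = -2.177.
Two-sided p-value ≈ 2·Φ(−2.177) = 0.0295, so at α = 0.02 we fail to reject H₀.

z = -2.177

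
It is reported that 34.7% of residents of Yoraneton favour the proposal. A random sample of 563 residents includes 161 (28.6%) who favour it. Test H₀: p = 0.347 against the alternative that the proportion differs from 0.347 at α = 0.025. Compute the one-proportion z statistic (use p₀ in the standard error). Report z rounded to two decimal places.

p̂ = 161/563 = 0.28597.
Standard error under H₀: √(0.347×0.653/563) = 0.02006.
z = (0.28597 − 0.347)/0.02006 = -0.06103/0.02006 = -3.04.
p-value = 2·P(Z > 3.042) ≈ 0.0023. With α = 0.025, reject H₀.

z = -3.04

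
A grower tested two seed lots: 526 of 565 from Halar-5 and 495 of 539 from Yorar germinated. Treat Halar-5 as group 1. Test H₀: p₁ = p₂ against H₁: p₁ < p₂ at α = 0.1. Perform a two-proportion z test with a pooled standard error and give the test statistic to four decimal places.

p̂₁ = 526/565 = 0.930973, p̂₂ = 495/539 = 0.918367.
Pooled p̂ = (526+495)/(565+539) = 1021/1104 = 0.924819.
SE = √(p̂(1−p̂)(1/n₁+1/n₂)) = √(0.924819·0.075181·0.0036252) = √(0.000252056) = 0.015876.
z = (0.930973 − 0.918367)/0.015876 = 0.012606/0.015876 = 0.7940.
p-value = P(Z < 0.794) ≈ 0.7864; since p > α = 0.1, fail to reject H₀.

z = 0.7940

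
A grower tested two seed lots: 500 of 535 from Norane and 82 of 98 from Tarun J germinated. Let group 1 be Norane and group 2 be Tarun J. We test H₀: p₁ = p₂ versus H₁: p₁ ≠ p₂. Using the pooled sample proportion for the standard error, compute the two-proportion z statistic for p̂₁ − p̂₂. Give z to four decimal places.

z = 3.2718

p̂₁ = 500/535 = 0.9345794, p̂₂ = 82/98 = 0.8367347.
Pooled p̂ = (500+82)/(535+98) = 582/633 = 0.9194313.
SE = √(0.0740774 × 0.0120732) = 0.0299058.
z = (0.9345794 − 0.8367347)/0.0299058 = 0.0978447/0.0299058 = 3.2718.
Two-sided p-value ≈ 2·Φ(−3.272) = 0.0011.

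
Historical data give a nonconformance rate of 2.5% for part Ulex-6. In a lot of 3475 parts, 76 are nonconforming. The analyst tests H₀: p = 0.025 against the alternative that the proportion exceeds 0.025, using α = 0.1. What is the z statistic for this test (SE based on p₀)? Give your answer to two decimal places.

p̂ = 76/3475 ≈ 0.02187.
SE = √(p₀(1−p₀)/n) = √(0.024375/3475) = 0.00265.
z = (0.02187 − 0.025)/0.00265 = -0.00313/0.00265 = -1.18.
p-value = P(Z > -1.182) ≈ 0.8813; since p > α = 0.1, fail to reject H₀.

z = -1.18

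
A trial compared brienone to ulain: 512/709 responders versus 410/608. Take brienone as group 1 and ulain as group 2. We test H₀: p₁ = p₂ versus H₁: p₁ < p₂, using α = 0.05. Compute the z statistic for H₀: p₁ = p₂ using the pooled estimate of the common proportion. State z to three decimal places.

z = 1.887

p̂₁ = 512/709 ≈ 0.72214, p̂₂ = 410/608 ≈ 0.67434.
Pooled p̂ = (512+410)/(709+608) = 922/1317 = 0.70008.
SE = √(0.20997 × 0.00305517) = 0.02533.
z = (0.72214 − 0.67434)/0.02533 = 0.04780/0.02533 = 1.887.
p-value = P(Z < 1.887) ≈ 0.9704. With α = 0.05, fail to reject H₀.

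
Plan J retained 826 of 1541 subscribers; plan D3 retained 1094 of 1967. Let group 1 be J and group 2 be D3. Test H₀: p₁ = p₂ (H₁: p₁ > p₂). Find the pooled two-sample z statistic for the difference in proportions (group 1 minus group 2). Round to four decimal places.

z = -1.1906

p̂₁ = 826/1541 ≈ 0.536016, p̂₂ = 1094/1967 ≈ 0.556177.
Pooled p̂ = (826+1094)/(1541+1967) = 1920/3508 = 0.547320.
SE = √(0.247761 × 0.00115732) = 0.016933.
z = (0.536016 − 0.556177)/0.016933 = -0.020161/0.016933 = -1.1906.
p-value = P(Z > -1.191) ≈ 0.8831.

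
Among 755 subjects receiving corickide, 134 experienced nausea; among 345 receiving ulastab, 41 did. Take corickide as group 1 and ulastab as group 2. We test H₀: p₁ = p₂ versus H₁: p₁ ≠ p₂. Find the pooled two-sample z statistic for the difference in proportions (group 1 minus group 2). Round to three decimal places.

z = 2.467

p̂₁ = 134/755 ≈ 0.17748, p̂₂ = 41/345 ≈ 0.11884.
Pooled p̂ = (134+41)/(755+345) = 175/1100 = 0.15909.
SE = √(0.133781 × 0.00422305) = 0.02377.
z = (0.17748 − 0.11884)/0.02377 = 0.05864/0.02377 = 2.467.
Two-sided p-value ≈ 2·Φ(−2.467) = 0.0136.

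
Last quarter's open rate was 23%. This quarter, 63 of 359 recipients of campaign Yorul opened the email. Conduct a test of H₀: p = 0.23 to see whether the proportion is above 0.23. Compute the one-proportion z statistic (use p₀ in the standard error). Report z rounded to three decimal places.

z = -2.454

p̂ = 63/359 ≈ 0.17549.
SE = √(p₀(1−p₀)/n) = √(0.1771/359) = 0.02221.
z = (0.17549 − 0.23)/0.02221 = -0.05451/0.02221 = -2.454.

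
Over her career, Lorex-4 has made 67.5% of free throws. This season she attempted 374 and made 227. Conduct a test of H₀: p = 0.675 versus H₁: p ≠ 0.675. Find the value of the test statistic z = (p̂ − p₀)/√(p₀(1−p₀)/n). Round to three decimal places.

z = -2.810

p̂ = 227/374 ≈ 0.60695.
Standard error under H₀: √(0.675×0.325/374) = 0.02422.
z = (0.60695 − 0.675)/0.02422 = -0.06805/0.02422 = -2.810.
Two-sided p-value ≈ 2·Φ(−2.810) = 0.0050.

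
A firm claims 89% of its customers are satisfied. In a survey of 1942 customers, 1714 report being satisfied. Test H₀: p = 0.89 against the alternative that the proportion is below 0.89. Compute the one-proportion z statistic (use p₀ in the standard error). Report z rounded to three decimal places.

p̂ = 1714/1942 ≈ 0.882595.
SE = √(p₀(1−p₀)/n) = √(0.0979/1942) = 0.007100.
z = (0.882595 − 0.89)/0.007100 = -0.007405/0.007100 = -1.043.
p-value = P(Z < -1.043) ≈ 0.1485.

z = -1.043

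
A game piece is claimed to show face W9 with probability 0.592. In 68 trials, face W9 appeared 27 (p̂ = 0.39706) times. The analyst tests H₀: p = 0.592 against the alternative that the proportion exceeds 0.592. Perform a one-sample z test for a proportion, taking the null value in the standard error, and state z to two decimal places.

z = -3.27

p̂ = 27/68 = 0.3971.
Under H₀, SE = √(0.592·0.408/68) = √(0.003552) = 0.0596.
z = (0.3971 − 0.592)/0.0596 = -0.1949/0.0596 = -3.27.
p-value = P(Z > -3.271) ≈ 0.9995.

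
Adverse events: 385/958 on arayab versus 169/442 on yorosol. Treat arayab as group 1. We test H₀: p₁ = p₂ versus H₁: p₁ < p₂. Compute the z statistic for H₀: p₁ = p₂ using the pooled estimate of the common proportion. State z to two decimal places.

p̂₁ = 385/958 ≈ 0.4019, p̂₂ = 169/442 ≈ 0.3824.
Pooled p̂ = (385+169)/(958+442) = 554/1400 = 0.3957.
SE = √(0.239124 × 0.00330628) = 0.0281.
z = (0.4019 − 0.3824)/0.0281 = 0.0195/0.0281 = 0.69.
p-value = P(Z < 0.694) ≈ 0.7563.

z = 0.69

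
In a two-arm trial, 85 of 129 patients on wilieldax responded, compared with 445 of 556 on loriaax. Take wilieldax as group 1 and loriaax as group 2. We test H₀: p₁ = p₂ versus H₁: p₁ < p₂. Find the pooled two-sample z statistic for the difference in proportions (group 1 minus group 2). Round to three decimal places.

p̂₁ = 85/129 ≈ 0.65891, p̂₂ = 445/556 ≈ 0.80036.
Pooled p̂ = (85+445)/(129+556) = 530/685 = 0.77372.
SE = √(0.175076 × 0.0095505) = 0.04089.
z = (0.65891 − 0.80036)/0.04089 = -0.14145/0.04089 = -3.459.

z = -3.459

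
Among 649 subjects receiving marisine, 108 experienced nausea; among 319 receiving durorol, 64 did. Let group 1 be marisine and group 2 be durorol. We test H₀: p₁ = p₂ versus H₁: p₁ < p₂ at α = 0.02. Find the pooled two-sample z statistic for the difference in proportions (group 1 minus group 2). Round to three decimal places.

z = -1.309

p̂₁ = 108/649 = 0.16641, p̂₂ = 64/319 = 0.20063.
Pooled p̂ = (108+64)/(649+319) = 172/968 = 0.17769.
SE = √(p̂(1−p̂)(1/n₁+1/n₂)) = √(0.17769·0.82231·0.00467563) = √(0.000683173) = 0.02614.
z = (0.16641 − 0.20063)/0.02614 = -0.03422/0.02614 = -1.309.
p-value = P(Z < -1.309) ≈ 0.0952. With α = 0.02, fail to reject H₀.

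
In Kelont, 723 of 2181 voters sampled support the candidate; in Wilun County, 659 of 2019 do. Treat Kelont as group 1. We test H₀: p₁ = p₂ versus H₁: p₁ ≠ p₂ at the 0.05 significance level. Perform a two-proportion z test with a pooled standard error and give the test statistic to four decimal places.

z = 0.3515

p̂₁ = 723/2181 ≈ 0.331499, p̂₂ = 659/2019 ≈ 0.326399.
Pooled p̂ = (723+659)/(2181+2019) = 1382/4200 = 0.329048.
SE = √(p̂(1−p̂)(1/n₁+1/n₂)) = √(0.329048·0.670952·0.0009538) = √(0.000210575) = 0.014511.
z = (0.331499 − 0.326399)/0.014511 = 0.005100/0.014511 = 0.3515.
p-value = 2·P(Z > 0.351) ≈ 0.7252; since p > α = 0.05, fail to reject H₀.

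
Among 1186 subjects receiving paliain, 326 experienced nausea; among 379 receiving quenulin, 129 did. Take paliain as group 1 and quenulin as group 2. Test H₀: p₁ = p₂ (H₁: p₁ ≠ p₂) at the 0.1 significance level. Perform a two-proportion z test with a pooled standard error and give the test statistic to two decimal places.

z = -2.44

p̂₁ = 326/1186 = 0.2749, p̂₂ = 129/379 = 0.3404.
Pooled p̂ = (326+129)/(1186+379) = 455/1565 = 0.2907.
SE = √(0.206208 × 0.00348169) = 0.0268.
z = (0.2749 − 0.3404)/0.0268 = -0.0655/0.0268 = -2.44.
Two-sided p-value ≈ 2·Φ(−2.444) = 0.0145. With α = 0.1, reject H₀.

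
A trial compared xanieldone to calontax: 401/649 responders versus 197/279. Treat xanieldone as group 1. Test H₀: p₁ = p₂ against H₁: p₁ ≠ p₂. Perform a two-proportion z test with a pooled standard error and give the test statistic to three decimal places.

z = -2.574

p̂₁ = 401/649 ≈ 0.61787, p̂₂ = 197/279 ≈ 0.70609.
Pooled p̂ = (401+197)/(649+279) = 598/928 = 0.64440.
SE = √(p̂(1−p̂)(1/n₁+1/n₂)) = √(0.64440·0.35560·0.00512506) = √(0.00117441) = 0.03427.
z = (0.61787 − 0.70609)/0.03427 = -0.08822/0.03427 = -2.574.
p-value = 2·P(Z > 2.574) ≈ 0.0100.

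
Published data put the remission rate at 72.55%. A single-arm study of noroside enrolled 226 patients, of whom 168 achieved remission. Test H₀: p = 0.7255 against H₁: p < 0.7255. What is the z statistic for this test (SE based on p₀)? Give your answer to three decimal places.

z = 0.602

p̂ = 168/226 = 0.74336.
Under H₀, SE = √(0.7255·0.2745/226) = √(0.000881194) = 0.02968.
z = (0.74336 − 0.7255)/0.02968 = 0.01786/0.02968 = 0.602.
p-value = P(Z < 0.602) ≈ 0.7263.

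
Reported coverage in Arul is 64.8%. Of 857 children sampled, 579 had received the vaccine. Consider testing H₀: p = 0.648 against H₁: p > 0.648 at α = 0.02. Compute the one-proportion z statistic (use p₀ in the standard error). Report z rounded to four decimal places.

z = 1.6925

p̂ = 579/857 = 0.6756126.
SE = √(p₀(1−p₀)/n) = √(0.2281/857) = 0.0163143.
z = (0.6756126 − 0.648)/0.0163143 = 0.0276126/0.0163143 = 1.6925.
p-value = P(Z > 1.693) ≈ 0.0453; since p > α = 0.02, fail to reject H₀.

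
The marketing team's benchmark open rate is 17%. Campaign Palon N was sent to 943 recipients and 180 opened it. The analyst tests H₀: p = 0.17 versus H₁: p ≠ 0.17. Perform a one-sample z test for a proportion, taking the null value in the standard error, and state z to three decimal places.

z = 1.707

p̂ = 180/943 ≈ 0.19088.
SE = √(p₀(1−p₀)/n) = √(0.1411/943) = 0.01223.
z = (0.19088 − 0.17)/0.01223 = 0.02088/0.01223 = 1.707.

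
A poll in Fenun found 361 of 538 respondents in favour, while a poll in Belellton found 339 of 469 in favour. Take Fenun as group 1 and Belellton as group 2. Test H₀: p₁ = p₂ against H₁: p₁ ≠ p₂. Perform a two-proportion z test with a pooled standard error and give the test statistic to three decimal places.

p̂₁ = 361/538 = 0.67100, p̂₂ = 339/469 = 0.72281.
Pooled p̂ = (361+339)/(538+469) = 700/1007 = 0.69513.
SE = √(0.211923 × 0.00399093) = 0.02908.
z = (0.67100 − 0.72281)/0.02908 = -0.05181/0.02908 = -1.782.

z = -1.782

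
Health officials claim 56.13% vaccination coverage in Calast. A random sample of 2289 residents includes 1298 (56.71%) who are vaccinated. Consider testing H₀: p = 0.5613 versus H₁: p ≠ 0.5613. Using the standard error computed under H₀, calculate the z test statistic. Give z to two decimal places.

p̂ = 1298/2289 = 0.5671.
SE = √(p₀(1−p₀)/n) = √(0.24624/2289) = 0.0104.
z = (0.5671 − 0.5613)/0.0104 = 0.0058/0.0104 = 0.56.

z = 0.56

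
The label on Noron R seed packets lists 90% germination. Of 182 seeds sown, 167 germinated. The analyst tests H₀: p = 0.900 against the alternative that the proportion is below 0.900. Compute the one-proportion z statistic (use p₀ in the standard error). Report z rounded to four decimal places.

z = 0.7907

p̂ = 167/182 = 0.917582.
Standard error under H₀: √(0.9×0.1/182) = 0.022237.
z = (0.917582 − 0.9)/0.022237 = 0.017582/0.022237 = 0.7907.
p-value = P(Z < 0.791) ≈ 0.7854.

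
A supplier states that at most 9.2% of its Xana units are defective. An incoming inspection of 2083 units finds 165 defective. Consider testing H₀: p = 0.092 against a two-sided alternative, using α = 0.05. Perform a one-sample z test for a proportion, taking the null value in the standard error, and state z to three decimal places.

p̂ = 165/2083 ≈ 0.079213.
Standard error under H₀: √(0.092×0.908/2083) = 0.006333.
z = (0.079213 − 0.092)/0.006333 = -0.012787/0.006333 = -2.019.
p-value = 2·P(Z > 2.019) ≈ 0.0435, so at α = 0.05 we reject H₀.

z = -2.019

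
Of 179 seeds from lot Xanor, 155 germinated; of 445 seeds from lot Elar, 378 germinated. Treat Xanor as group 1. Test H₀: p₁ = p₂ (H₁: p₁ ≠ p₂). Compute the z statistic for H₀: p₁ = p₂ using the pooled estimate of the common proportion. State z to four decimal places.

p̂₁ = 155/179 ≈ 0.865922, p̂₂ = 378/445 ≈ 0.849438.
Pooled p̂ = (155+378)/(179+445) = 533/624 = 0.854167.
SE = √(p̂(1−p̂)(1/n₁+1/n₂)) = √(0.854167·0.145833·0.00783378) = √(0.000975823) = 0.031238.
z = (0.865922 − 0.849438)/0.031238 = 0.016484/0.031238 = 0.5277.

z = 0.5277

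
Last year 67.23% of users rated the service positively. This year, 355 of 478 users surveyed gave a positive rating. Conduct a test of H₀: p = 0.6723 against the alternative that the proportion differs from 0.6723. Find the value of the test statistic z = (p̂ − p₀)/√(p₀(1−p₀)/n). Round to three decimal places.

p̂ = 355/478 ≈ 0.74268.
Standard error under H₀: √(0.6723×0.3277/478) = 0.02147.
z = (0.74268 − 0.6723)/0.02147 = 0.07038/0.02147 = 3.278.

z = 3.278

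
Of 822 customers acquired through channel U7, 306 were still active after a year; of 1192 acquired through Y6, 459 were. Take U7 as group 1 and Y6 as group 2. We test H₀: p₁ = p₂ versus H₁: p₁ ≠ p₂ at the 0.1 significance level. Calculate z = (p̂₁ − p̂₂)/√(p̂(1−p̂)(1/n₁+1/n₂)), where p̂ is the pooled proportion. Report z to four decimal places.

z = -0.5819

p̂₁ = 306/822 ≈ 0.372263, p̂₂ = 459/1192 ≈ 0.385067.
Pooled p̂ = (306+459)/(822+1192) = 765/2014 = 0.379841.
SE = √(p̂(1−p̂)(1/n₁+1/n₂)) = √(0.379841·0.620159·0.00205547) = √(0.000484191) = 0.022004.
z = (0.372263 − 0.385067)/0.022004 = -0.012804/0.022004 = -0.5819.
p-value = 2·P(Z > 0.582) ≈ 0.5606, so at α = 0.1 we fail to reject H₀.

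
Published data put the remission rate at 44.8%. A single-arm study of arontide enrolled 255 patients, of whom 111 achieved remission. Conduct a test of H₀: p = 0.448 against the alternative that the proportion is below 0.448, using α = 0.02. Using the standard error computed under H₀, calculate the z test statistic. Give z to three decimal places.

z = -0.408

p̂ = 111/255 ≈ 0.43529.
SE = √(p₀(1−p₀)/n) = √(0.2473/255) = 0.03114.
z = (0.43529 − 0.448)/0.03114 = -0.01271/0.03114 = -0.408.
p-value = P(Z < -0.408) ≈ 0.3416; since p > α = 0.02, fail to reject H₀.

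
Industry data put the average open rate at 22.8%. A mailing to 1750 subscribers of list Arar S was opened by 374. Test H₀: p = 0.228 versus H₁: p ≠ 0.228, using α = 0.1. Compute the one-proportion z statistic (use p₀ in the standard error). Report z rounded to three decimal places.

p̂ = 374/1750 ≈ 0.213714.
SE = √(p₀(1−p₀)/n) = √(0.17602/1750) = 0.010029.
z = (0.213714 − 0.228)/0.010029 = -0.014286/0.010029 = -1.424.
Two-sided p-value ≈ 2·Φ(−1.424) = 0.1543, so at α = 0.1 we fail to reject H₀.

z = -1.424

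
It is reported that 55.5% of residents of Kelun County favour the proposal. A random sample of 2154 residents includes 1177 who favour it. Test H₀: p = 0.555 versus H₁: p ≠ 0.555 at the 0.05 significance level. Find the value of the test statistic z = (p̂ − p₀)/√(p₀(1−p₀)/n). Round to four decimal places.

p̂ = 1177/2154 = 0.546425.
Standard error under H₀: √(0.555×0.445/2154) = 0.010708.
z = (0.546425 − 0.555)/0.010708 = -0.008575/0.010708 = -0.8008.
Two-sided p-value ≈ 2·Φ(−0.801) = 0.4233; since p > α = 0.05, fail to reject H₀.

z = -0.8008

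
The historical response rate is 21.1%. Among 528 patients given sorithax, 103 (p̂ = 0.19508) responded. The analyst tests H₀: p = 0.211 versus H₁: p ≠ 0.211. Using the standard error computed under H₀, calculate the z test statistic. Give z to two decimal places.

z = -0.90

p̂ = 103/528 = 0.19508.
Under H₀, SE = √(0.211·0.789/528) = √(0.000315301) = 0.01776.
z = (0.19508 − 0.211)/0.01776 = -0.01592/0.01776 = -0.90.
Two-sided p-value ≈ 2·Φ(−0.897) = 0.3698.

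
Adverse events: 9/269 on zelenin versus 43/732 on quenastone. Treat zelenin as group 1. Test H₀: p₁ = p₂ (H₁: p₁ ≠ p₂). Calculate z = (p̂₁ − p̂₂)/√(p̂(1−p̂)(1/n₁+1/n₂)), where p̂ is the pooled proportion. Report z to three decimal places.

p̂₁ = 9/269 = 0.03346, p̂₂ = 43/732 = 0.05874.
Pooled p̂ = (9+43)/(269+732) = 52/1001 = 0.05195.
SE = √(p̂(1−p̂)(1/n₁+1/n₂)) = √(0.05195·0.94805·0.00508359) = √(0.000250364) = 0.01582.
z = (0.03346 − 0.05874)/0.01582 = -0.02528/0.01582 = -1.598.

z = -1.598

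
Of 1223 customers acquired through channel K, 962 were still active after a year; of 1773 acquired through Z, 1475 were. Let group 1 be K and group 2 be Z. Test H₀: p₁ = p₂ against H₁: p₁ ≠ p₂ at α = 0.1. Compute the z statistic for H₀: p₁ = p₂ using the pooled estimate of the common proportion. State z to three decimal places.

p̂₁ = 962/1223 ≈ 0.78659, p̂₂ = 1475/1773 ≈ 0.83192.
Pooled p̂ = (962+1475)/(1223+1773) = 2437/2996 = 0.81342.
SE = √(0.151769 × 0.00138168) = 0.01448.
z = (0.78659 − 0.83192)/0.01448 = -0.04533/0.01448 = -3.131.
p-value = 2·P(Z > 3.131) ≈ 0.0017, so at α = 0.1 we reject H₀.

z = -3.131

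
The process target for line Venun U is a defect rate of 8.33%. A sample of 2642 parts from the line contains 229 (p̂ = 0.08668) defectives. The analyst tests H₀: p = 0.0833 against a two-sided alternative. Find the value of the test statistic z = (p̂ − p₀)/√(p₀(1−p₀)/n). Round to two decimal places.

z = 0.63

p̂ = 229/2642 ≈ 0.0867.
SE = √(p₀(1−p₀)/n) = √(0.076361/2642) = 0.0054.
z = (0.0867 − 0.0833)/0.0054 = 0.0034/0.0054 = 0.63.
Two-sided p-value ≈ 2·Φ(−0.628) = 0.5299.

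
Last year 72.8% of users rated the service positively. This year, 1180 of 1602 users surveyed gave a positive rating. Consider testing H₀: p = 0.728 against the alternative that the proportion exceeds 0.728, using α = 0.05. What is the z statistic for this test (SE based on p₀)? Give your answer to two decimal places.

z = 0.77

p̂ = 1180/1602 ≈ 0.7366.
SE = √(p₀(1−p₀)/n) = √(0.19802/1602) = 0.0111.
z = (0.7366 − 0.728)/0.0111 = 0.0086/0.0111 = 0.77.
p-value = P(Z > 0.772) ≈ 0.2202; since p > α = 0.05, fail to reject H₀.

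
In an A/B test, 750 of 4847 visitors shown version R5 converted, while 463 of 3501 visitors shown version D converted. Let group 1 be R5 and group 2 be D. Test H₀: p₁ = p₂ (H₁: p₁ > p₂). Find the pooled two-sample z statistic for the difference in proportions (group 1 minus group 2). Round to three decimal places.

z = 2.877

p̂₁ = 750/4847 = 0.154735, p̂₂ = 463/3501 = 0.132248.
Pooled p̂ = (750+463)/(4847+3501) = 1213/8348 = 0.145304.
SE = √(p̂(1−p̂)(1/n₁+1/n₂)) = √(0.145304·0.854696·0.000491946) = √(6.10952e-05) = 0.007816.
z = (0.154735 − 0.132248)/0.007816 = 0.022487/0.007816 = 2.877.
p-value = P(Z > 2.877) ≈ 0.0020.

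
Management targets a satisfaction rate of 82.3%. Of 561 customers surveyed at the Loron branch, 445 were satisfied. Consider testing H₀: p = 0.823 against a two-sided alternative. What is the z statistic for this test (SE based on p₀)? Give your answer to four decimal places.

z = -1.8477

p̂ = 445/561 ≈ 0.793226.
Under H₀, SE = √(0.823·0.177/561) = √(0.000259663) = 0.016114.
z = (0.793226 − 0.823)/0.016114 = -0.029774/0.016114 = -1.8477.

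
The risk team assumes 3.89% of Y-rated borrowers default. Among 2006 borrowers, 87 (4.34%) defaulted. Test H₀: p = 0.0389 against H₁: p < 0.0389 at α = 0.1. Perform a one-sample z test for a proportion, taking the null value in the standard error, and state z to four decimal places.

p̂ = 87/2006 = 0.043370.
SE = √(p₀(1−p₀)/n) = √(0.037387/2006) = 0.004317.
z = (0.043370 − 0.0389)/0.004317 = 0.004470/0.004317 = 1.0354.
p-value = P(Z < 1.035) ≈ 0.8498; since p > α = 0.1, fail to reject H₀.

z = 1.0354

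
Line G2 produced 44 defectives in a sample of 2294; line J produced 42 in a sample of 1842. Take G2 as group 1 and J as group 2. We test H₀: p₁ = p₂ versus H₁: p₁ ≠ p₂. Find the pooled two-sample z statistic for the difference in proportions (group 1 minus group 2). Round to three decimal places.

p̂₁ = 44/2294 ≈ 0.019180, p̂₂ = 42/1842 ≈ 0.022801.
Pooled p̂ = (44+42)/(2294+1842) = 86/4136 = 0.020793.
SE = √(0.0203607 × 0.000978808) = 0.004464.
z = (0.019180 − 0.022801)/0.004464 = -0.003621/0.004464 = -0.811.

z = -0.811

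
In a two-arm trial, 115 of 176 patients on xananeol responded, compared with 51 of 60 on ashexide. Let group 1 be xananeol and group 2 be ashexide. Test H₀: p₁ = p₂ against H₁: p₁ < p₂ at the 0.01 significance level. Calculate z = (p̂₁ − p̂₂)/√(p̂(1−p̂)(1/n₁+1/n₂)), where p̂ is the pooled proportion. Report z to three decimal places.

p̂₁ = 115/176 = 0.65341, p̂₂ = 51/60 = 0.85000.
Pooled p̂ = (115+51)/(176+60) = 166/236 = 0.70339.
SE = √(p̂(1−p̂)(1/n₁+1/n₂)) = √(0.70339·0.29661·0.0223485) = √(0.00466262) = 0.06828.
z = (0.65341 − 0.85000)/0.06828 = -0.19659/0.06828 = -2.879.
p-value = P(Z < -2.879) ≈ 0.0020, so at α = 0.01 we reject H₀.

z = -2.879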